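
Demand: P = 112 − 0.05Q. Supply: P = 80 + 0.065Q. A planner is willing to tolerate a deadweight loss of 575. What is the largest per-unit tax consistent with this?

Competitive equilibrium: 112 − 0.05Q = 80 + 0.065Q → Q* = 278.2609, P* = 98.087.
A tax t gives ΔQ = t/0.115 and wedge t, so DWL = t²/0.23.
t²/0.23 = 575 → t² = 132.25 → t = 11.5.

11.5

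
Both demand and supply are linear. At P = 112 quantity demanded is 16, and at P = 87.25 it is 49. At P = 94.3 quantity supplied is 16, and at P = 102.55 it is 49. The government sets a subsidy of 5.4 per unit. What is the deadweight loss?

Demand slope = (87.25 − 112)/(49 − 16) = −0.75, so P = 124 − 0.75Q.
Supply slope = (102.55 − 94.3)/(49 − 16) = 0.25, so P = 90.3 + 0.25Q.
Competitive equilibrium: 124 − 0.75Q = 90.3 + 0.25Q → Q* = 33.7, P* = 98.725.
The subsidy lowers effective supply by 5.4: P = 84.9 + 0.25Q.
New quantity: 124 − 0.75Q = 84.9 + 0.25Q → Q' = 39.1.
Overproduction ΔQ = 39.1 − 33.7 = 5.4; wedge = subsidy = 5.4.
DWL = ½ × 5.4 × 5.4 = 14.58.

14.58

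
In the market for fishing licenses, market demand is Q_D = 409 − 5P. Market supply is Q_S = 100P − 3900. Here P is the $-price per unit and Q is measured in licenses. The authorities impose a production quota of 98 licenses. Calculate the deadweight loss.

$1175.54

In inverse form: demand P = 81.8 − 0.2Q, supply P = 39 + 0.01Q.
Competitive equilibrium: 81.8 − 0.2Q = 39 + 0.01Q → Q* = 203.8095, P* = 41.0381.
At Q = 98: demand price = 81.8 − 0.2·98 = 62.2; supply price = 39 + 0.01·98 = 39.98.
ΔQ = 203.8095 − 98 = 105.8095; wedge = 62.2 − 39.98 = 22.22.
DWL = ½ × 105.8095 × 22.22 = $1175.54.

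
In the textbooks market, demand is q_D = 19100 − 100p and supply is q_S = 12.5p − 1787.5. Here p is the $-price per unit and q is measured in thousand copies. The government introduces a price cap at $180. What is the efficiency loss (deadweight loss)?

In inverse form: demand p = 191 − 0.01q, supply p = 143 + 0.08q.
Competitive equilibrium: 191 − 0.01q = 143 + 0.08q → q* = 533.3333, p* = 185.6667.
At the ceiling p = 180, quantity supplied = (180 − 143)/0.08 = 462.5.
Willingness to pay at q' = 462.5: 191 − 0.01·462.5 = 186.375.
Δq = 533.3333 − 462.5 = 70.8333; wedge = 186.375 − 180 = 6.375.
The triangle = ½ × 70.8333 × 6.375 = $225.78 thousand.

$225.78 thousand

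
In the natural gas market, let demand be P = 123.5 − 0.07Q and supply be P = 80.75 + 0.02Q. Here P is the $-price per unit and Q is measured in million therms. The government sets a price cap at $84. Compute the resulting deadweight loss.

$4394.53 million

Competitive equilibrium: 123.5 − 0.07Q = 80.75 + 0.02Q → Q* = 475, P* = 90.25.
At the ceiling P = 84, quantity supplied = (84 − 80.75)/0.02 = 162.5.
Willingness to pay at Q' = 162.5: 123.5 − 0.07·162.5 = 112.125.
ΔQ = 475 − 162.5 = 312.5; wedge = 112.125 − 84 = 28.125.
DWL = ½ × 312.5 × 28.125 = $4394.53 million.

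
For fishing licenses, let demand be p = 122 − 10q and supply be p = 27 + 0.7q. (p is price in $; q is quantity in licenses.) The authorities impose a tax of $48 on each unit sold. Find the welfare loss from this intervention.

Competitive equilibrium: 122 − 10q = 27 + 0.7q → q* = 8.8785, p* = 33.215.
With the tax, the buyer price exceeds the seller price by 48: (122 − 10q) − (27 + 0.7q) = 48 → q' = 4.3925.
Δq = 8.8785 − 4.3925 = 4.486; the wedge equals the tax, 48.
The triangle = ½ × 4.486 × 48 = $107.66.

$107.66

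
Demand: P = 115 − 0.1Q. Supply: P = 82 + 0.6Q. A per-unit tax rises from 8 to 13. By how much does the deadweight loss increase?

75

Competitive equilibrium: 115 − 0.1Q = 82 + 0.6Q → Q* = 47.1429, P* = 110.2857.
For a per-unit tax t: ΔQ = t/0.7, so DWL = ½·t·(t/0.7) = t²/1.4.
At t = 8: DWL = 45.714. At t = 13: DWL = 120.714.
Increase = 120.714 − 45.714 = 75.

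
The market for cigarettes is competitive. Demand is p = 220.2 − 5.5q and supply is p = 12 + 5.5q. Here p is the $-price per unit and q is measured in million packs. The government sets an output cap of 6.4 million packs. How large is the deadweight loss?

Competitive equilibrium: 220.2 − 5.5q = 12 + 5.5q → q* = 18.9273, p* = 116.1.
At q = 6.4: demand price = 220.2 − 5.5·6.4 = 185; supply price = 12 + 5.5·6.4 = 47.2.
Δq = 18.9273 − 6.4 = 12.5273; wedge = 185 − 47.2 = 137.8.
Deadweight loss = ½ × 12.5273 × 137.8 = $863.13 million.

$863.13 million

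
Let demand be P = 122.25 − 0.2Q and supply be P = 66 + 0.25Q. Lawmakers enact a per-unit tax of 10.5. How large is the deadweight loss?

122.50

Competitive equilibrium: 122.25 − 0.2Q = 66 + 0.25Q → Q* = 125, P* = 97.25.
With the tax, the buyer price exceeds the seller price by 10.5: (122.25 − 0.2Q) − (66 + 0.25Q) = 10.5 → Q' = 101.6667.
ΔQ = 125 − 101.6667 = 23.3333; the wedge equals the tax, 10.5.
Deadweight loss = ½ × 23.3333 × 10.5 = 122.50.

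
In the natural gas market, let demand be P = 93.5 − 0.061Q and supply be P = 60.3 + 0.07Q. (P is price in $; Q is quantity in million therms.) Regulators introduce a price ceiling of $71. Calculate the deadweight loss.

Competitive equilibrium: 93.5 − 0.061Q = 60.3 + 0.07Q → Q* = 253.4351, P* = 78.0405.
At the ceiling P = 71, quantity supplied = (71 − 60.3)/0.07 = 152.8571.
Willingness to pay at Q' = 152.8571: 93.5 − 0.061·152.8571 = 84.1757.
ΔQ = 253.4351 − 152.8571 = 100.578; wedge = 84.1757 − 71 = 13.1757.
DWL = ½ × 100.578 × 13.1757 = $662.59 million.

$662.59 million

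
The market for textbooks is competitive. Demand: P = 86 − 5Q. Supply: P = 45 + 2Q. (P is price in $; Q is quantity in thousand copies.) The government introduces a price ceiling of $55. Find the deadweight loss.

Competitive equilibrium: 86 − 5Q = 45 + 2Q → Q* = 5.8571, P* = 56.7143.
At the ceiling P = 55, quantity supplied = (55 − 45)/2 = 5.
Willingness to pay at Q' = 5: 86 − 5·5 = 61.
ΔQ = 5.8571 − 5 = 0.8571; wedge = 61 − 55 = 6.
DWL = ½ × 0.8571 × 6 = $2.57 thousand.

$2.57 thousand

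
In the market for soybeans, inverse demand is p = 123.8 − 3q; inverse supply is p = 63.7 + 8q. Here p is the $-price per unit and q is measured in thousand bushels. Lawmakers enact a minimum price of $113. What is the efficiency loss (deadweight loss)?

$19.10 thousand

Competitive equilibrium: 123.8 − 3q = 63.7 + 8q → q* = 5.4636, p* = 107.4091.
At the floor p = 113, quantity demanded = (123.8 − 113)/3 = 3.6.
Sellers' marginal cost at q' = 3.6: 63.7 + 8·3.6 = 92.5.
Δq = 5.4636 − 3.6 = 1.8636; wedge = 113 − 92.5 = 20.5.
Welfare loss = ½ × 1.8636 × 20.5 = $19.10 thousand.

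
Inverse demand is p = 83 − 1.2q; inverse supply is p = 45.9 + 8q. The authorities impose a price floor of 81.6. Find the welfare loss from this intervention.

Competitive equilibrium: 83 − 1.2q = 45.9 + 8q → q* = 4.0326, p* = 78.1609.
At the floor p = 81.6, quantity demanded = (83 − 81.6)/1.2 = 1.1667.
Sellers' marginal cost at q' = 1.1667: 45.9 + 8·1.1667 = 55.2336.
Δq = 4.0326 − 1.1667 = 2.8659; wedge = 81.6 − 55.2336 = 26.3664.
Welfare loss = ½ × 2.8659 × 26.3664 = 37.78.

37.78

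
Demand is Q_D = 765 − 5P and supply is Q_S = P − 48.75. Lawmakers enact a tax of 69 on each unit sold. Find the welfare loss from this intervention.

In inverse form: demand P = 153 − 0.2Q, supply P = 48.75 + Q.
Competitive equilibrium: 153 − 0.2Q = 48.75 + Q → Q* = 86.875, P* = 135.625.
With the tax, the buyer price exceeds the seller price by 69: (153 − 0.2Q) − (48.75 + Q) = 69 → Q' = 29.375.
ΔQ = 86.875 − 29.375 = 57.5; the wedge equals the tax, 69.
The triangle = ½ × 57.5 × 69 = 1983.75.

1983.75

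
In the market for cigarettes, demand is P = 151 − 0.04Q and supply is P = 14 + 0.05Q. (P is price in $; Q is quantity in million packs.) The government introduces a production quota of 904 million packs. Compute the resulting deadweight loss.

$17198.94 million

Competitive equilibrium: 151 − 0.04Q = 14 + 0.05Q → Q* = 1522.2222, P* = 90.1111.
At Q = 904: demand price = 151 − 0.04·904 = 114.84; supply price = 14 + 0.05·904 = 59.2.
ΔQ = 1522.2222 − 904 = 618.2222; wedge = 114.84 − 59.2 = 55.64.
Welfare loss = ½ × 618.2222 × 55.64 = $17198.94 million.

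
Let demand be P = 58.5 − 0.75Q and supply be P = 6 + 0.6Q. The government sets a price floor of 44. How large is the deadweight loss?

258.13

Competitive equilibrium: 58.5 − 0.75Q = 6 + 0.6Q → Q* = 38.8889, P* = 29.3333.
At the floor P = 44, quantity demanded = (58.5 − 44)/0.75 = 19.3333.
Sellers' marginal cost at Q' = 19.3333: 6 + 0.6·19.3333 = 17.6.
ΔQ = 38.8889 − 19.3333 = 19.5556; wedge = 44 − 17.6 = 26.4.
Welfare loss = ½ × 19.5556 × 26.4 = 258.13.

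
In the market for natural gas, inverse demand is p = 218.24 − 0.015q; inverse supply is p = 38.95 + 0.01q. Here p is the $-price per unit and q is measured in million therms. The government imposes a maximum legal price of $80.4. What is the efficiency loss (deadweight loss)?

$114503.84 million

Competitive equilibrium: 218.24 − 0.015q = 38.95 + 0.01q → q* = 7171.6, p* = 110.666.
At the ceiling p = 80.4, quantity supplied = (80.4 − 38.95)/0.01 = 4145.
Willingness to pay at q' = 4145: 218.24 − 0.015·4145 = 156.065.
Δq = 7171.6 − 4145 = 3026.6; wedge = 156.065 − 80.4 = 75.665.
Deadweight loss = ½ × 3026.6 × 75.665 = $114503.84 million.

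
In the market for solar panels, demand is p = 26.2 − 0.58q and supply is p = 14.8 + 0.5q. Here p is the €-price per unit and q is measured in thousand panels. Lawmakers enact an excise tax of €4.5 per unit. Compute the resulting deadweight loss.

€9.375 thousand

Competitive equilibrium: 26.2 − 0.58q = 14.8 + 0.5q → q* = 10.5556, p* = 20.0778.
With the tax, the buyer price exceeds the seller price by 4.5: (26.2 − 0.58q) − (14.8 + 0.5q) = 4.5 → q' = 6.3889.
Δq = 10.5556 − 6.3889 = 4.1667; the wedge equals the tax, 4.5.
Deadweight loss = ½ × 4.1667 × 4.5 = €9.375 thousand.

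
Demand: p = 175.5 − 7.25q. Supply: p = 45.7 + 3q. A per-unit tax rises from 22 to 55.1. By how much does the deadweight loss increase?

124.49

Competitive equilibrium: 175.5 − 7.25q = 45.7 + 3q → q* = 12.6634, p* = 83.6902.
For a per-unit tax t: Δq = t/10.25, so DWL = ½·t·(t/10.25) = t²/20.5.
At t = 22: DWL = 23.61. At t = 55.1: DWL = 148.098.
Increase = 148.098 − 23.61 = 124.49.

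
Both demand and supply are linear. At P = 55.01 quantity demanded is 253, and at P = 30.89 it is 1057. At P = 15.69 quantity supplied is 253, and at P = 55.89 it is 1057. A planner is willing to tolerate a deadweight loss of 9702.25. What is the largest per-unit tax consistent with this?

Demand slope = (30.89 − 55.01)/(1057 − 253) = −0.03, so P = 62.6 − 0.03Q.
Supply slope = (55.89 − 15.69)/(1057 − 253) = 0.05, so P = 3.04 + 0.05Q.
Competitive equilibrium: 62.6 − 0.03Q = 3.04 + 0.05Q → Q* = 744.5, P* = 40.265.
A tax t gives ΔQ = t/0.08 and wedge t, so DWL = t²/0.16.
t²/0.16 = 9702.25 → t² = 1552.36 → t = 39.4.

39.4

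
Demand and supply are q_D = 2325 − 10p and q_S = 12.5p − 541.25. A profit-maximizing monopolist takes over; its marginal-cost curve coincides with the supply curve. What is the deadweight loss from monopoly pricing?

In inverse form: demand p = 232.5 − 0.1q, supply p = 43.3 + 0.08q.
Competitive equilibrium: 232.5 − 0.1q = 43.3 + 0.08q → q* = 1051.11111, p* = 127.38889.
Marginal revenue: MR = 232.5 − 0.2q. Set MR = MC: 232.5 − 0.2q = 43.3 + 0.08q → q_m = 675.71429.
Price p_m = 232.5 − 0.1·675.71429 = 164.92857; MC(q_m) = 43.3 + 0.08·675.71429 = 97.35714.
Competitive q* = 1051.11111, so Δq = 375.39682; wedge = 164.92857 − 97.35714 = 67.57143.
Deadweight loss = ½ × 375.39682 × 67.57143 = 12683.05.

12683.05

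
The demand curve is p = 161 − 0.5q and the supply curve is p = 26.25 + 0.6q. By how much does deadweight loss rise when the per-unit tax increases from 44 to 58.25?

662.30

Competitive equilibrium: 161 − 0.5q = 26.25 + 0.6q → q* = 122.5, p* = 99.75.
For a per-unit tax t: Δq = t/1.1, so DWL = ½·t·(t/1.1) = t²/2.2.
At t = 44: DWL = 880. At t = 58.25: DWL = 1542.301.
Increase = 1542.301 − 880 = 662.30.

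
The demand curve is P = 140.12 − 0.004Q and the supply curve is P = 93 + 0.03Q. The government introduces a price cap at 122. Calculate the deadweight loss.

Competitive equilibrium: 140.12 − 0.004Q = 93 + 0.03Q → Q* = 1385.88235, P* = 134.57647.
At the ceiling P = 122, quantity supplied = (122 − 93)/0.03 = 966.66667.
Willingness to pay at Q' = 966.66667: 140.12 − 0.004·966.66667 = 136.25333.
ΔQ = 1385.88235 − 966.66667 = 419.21568; wedge = 136.25333 − 122 = 14.25333.
The triangle = ½ × 419.21568 × 14.25333 = 2987.61.

2987.61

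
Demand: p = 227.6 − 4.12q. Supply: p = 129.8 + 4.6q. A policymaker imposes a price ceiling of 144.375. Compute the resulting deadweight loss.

282.34

Competitive equilibrium: 227.6 − 4.12q = 129.8 + 4.6q → q* = 11.2156, p* = 181.3917.
At the ceiling p = 144.375, quantity supplied = (144.375 − 129.8)/4.6 = 3.1685.
Willingness to pay at q' = 3.1685: 227.6 − 4.12·3.1685 = 214.5458.
Δq = 11.2156 − 3.1685 = 8.0471; wedge = 214.5458 − 144.375 = 70.1708.
The triangle = ½ × 8.0471 × 70.1708 = 282.34.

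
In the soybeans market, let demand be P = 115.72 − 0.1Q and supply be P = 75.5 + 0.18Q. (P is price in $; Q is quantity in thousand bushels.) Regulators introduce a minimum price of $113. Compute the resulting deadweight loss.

Competitive equilibrium: 115.72 − 0.1Q = 75.5 + 0.18Q → Q* = 143.6429, P* = 101.3557.
At the floor P = 113, quantity demanded = (115.72 − 113)/0.1 = 27.2.
Sellers' marginal cost at Q' = 27.2: 75.5 + 0.18·27.2 = 80.396.
ΔQ = 143.6429 − 27.2 = 116.4429; wedge = 113 − 80.396 = 32.604.
Welfare loss = ½ × 116.4429 × 32.604 = $1898.25 thousand.

$1898.25 thousand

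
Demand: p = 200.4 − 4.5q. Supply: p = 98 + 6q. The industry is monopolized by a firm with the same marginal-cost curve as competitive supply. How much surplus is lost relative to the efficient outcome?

44.94

Competitive equilibrium: 200.4 − 4.5q = 98 + 6q → q* = 9.7524, p* = 156.5143.
Marginal revenue: MR = 200.4 − 9q. Set MR = MC: 200.4 − 9q = 98 + 6q → q_m = 6.8267.
Price p_m = 200.4 − 4.5·6.8267 = 169.6799; MC(q_m) = 98 + 6·6.8267 = 138.9602.
Competitive q* = 9.7524, so Δq = 2.9257; wedge = 169.6799 − 138.9602 = 30.7197.
Deadweight loss = ½ × 2.9257 × 30.7197 = 44.94.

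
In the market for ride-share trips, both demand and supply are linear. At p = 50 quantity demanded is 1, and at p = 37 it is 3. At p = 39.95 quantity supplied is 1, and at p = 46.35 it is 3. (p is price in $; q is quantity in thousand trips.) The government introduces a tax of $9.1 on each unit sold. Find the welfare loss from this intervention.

$4.27 thousand

Demand slope = (37 − 50)/(3 − 1) = −6.5, so p = 56.5 − 6.5q.
Supply slope = (46.35 − 39.95)/(3 − 1) = 3.2, so p = 36.75 + 3.2q.
Competitive equilibrium: 56.5 − 6.5q = 36.75 + 3.2q → q* = 2.0361, p* = 43.2655.
With the tax, the buyer price exceeds the seller price by 9.1: (56.5 − 6.5q) − (36.75 + 3.2q) = 9.1 → q' = 1.0979.
Δq = 2.0361 − 1.0979 = 0.9382; the wedge equals the tax, 9.1.
The triangle = ½ × 0.9382 × 9.1 = $4.27 thousand.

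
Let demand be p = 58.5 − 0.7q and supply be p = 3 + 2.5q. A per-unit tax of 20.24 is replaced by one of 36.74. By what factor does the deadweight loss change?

3.295

Competitive equilibrium: 58.5 − 0.7q = 3 + 2.5q → q* = 17.3438, p* = 46.3594.
For a per-unit tax t: Δq = t/3.2, so DWL = ½·t·(t/3.2) = t²/6.4.
At t = 20.24: DWL = 64.009. At t = 36.74: DWL = 210.911.
Ratio = (36.74/20.24)² = 3.295.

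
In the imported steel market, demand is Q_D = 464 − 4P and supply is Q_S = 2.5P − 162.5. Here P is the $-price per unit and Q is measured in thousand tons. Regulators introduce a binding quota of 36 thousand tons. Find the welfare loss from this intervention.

$585.97 thousand

In inverse form: demand P = 116 − 0.25Q, supply P = 65 + 0.4Q.
Competitive equilibrium: 116 − 0.25Q = 65 + 0.4Q → Q* = 78.4615, P* = 96.3846.
At Q = 36: demand price = 116 − 0.25·36 = 107; supply price = 65 + 0.4·36 = 79.4.
ΔQ = 78.4615 − 36 = 42.4615; wedge = 107 − 79.4 = 27.6.
DWL = ½ × 42.4615 × 27.6 = $585.97 thousand.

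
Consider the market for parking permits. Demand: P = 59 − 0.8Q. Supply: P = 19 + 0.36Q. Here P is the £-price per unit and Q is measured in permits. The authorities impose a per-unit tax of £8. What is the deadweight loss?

£27.59

Competitive equilibrium: 59 − 0.8Q = 19 + 0.36Q → Q* = 34.4828, P* = 31.4138.
With the tax, the buyer price exceeds the seller price by 8: (59 − 0.8Q) − (19 + 0.36Q) = 8 → Q' = 27.5862.
ΔQ = 34.4828 − 27.5862 = 6.8966; the wedge equals the tax, 8.
Deadweight loss = ½ × 6.8966 × 8 = £27.59.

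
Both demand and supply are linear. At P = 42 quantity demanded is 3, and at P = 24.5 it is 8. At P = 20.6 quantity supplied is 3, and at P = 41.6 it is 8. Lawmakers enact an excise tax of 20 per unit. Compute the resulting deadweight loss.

Demand slope = (24.5 − 42)/(8 − 3) = −3.5, so P = 52.5 − 3.5Q.
Supply slope = (41.6 − 20.6)/(8 − 3) = 4.2, so P = 8 + 4.2Q.
Competitive equilibrium: 52.5 − 3.5Q = 8 + 4.2Q → Q* = 5.7792, P* = 32.2727.
With the tax, the buyer price exceeds the seller price by 20: (52.5 − 3.5Q) − (8 + 4.2Q) = 20 → Q' = 3.1818.
ΔQ = 5.7792 − 3.1818 = 2.5974; the wedge equals the tax, 20.
The triangle = ½ × 2.5974 × 20 = 25.97.

25.97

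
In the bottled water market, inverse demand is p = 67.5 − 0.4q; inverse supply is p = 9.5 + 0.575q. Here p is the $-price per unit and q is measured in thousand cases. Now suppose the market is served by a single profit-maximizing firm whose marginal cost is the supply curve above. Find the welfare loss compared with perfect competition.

$145.99 thousand

Competitive equilibrium: 67.5 − 0.4q = 9.5 + 0.575q → q* = 59.48718, p* = 43.70513.
Marginal revenue: MR = 67.5 − 0.8q. Set MR = MC: 67.5 − 0.8q = 9.5 + 0.575q → q_m = 42.18182.
Price p_m = 67.5 − 0.4·42.18182 = 50.62727; MC(q_m) = 9.5 + 0.575·42.18182 = 33.75455.
Competitive q* = 59.48718, so Δq = 17.30536; wedge = 50.62727 − 33.75455 = 16.87272.
The triangle = ½ × 17.30536 × 16.87272 = $145.99 thousand.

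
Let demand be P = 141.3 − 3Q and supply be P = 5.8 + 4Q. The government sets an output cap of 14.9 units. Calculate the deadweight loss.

69.53

Competitive equilibrium: 141.3 − 3Q = 5.8 + 4Q → Q* = 19.3571, P* = 83.2286.
At Q = 14.9: demand price = 141.3 − 3·14.9 = 96.6; supply price = 5.8 + 4·14.9 = 65.4.
ΔQ = 19.3571 − 14.9 = 4.4571; wedge = 96.6 − 65.4 = 31.2.
The triangle = ½ × 4.4571 × 31.2 = 69.53.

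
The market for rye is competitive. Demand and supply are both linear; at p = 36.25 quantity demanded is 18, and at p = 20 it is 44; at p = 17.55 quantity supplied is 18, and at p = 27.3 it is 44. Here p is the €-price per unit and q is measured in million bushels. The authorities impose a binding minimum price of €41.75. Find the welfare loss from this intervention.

Demand slope = (20 − 36.25)/(44 − 18) = −0.625, so p = 47.5 − 0.625q.
Supply slope = (27.3 − 17.55)/(44 − 18) = 0.375, so p = 10.8 + 0.375q.
Competitive equilibrium: 47.5 − 0.625q = 10.8 + 0.375q → q* = 36.7, p* = 24.5625.
At the floor p = 41.75, quantity demanded = (47.5 − 41.75)/0.625 = 9.2.
Sellers' marginal cost at q' = 9.2: 10.8 + 0.375·9.2 = 14.25.
Δq = 36.7 − 9.2 = 27.5; wedge = 41.75 − 14.25 = 27.5.
Deadweight loss = ½ × 27.5 × 27.5 = €378.125 million.

€378.125 million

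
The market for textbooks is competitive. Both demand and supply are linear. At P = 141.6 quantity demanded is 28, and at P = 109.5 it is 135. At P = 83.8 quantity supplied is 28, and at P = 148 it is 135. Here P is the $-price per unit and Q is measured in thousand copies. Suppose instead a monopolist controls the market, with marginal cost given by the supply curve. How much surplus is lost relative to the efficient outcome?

Demand slope = (109.5 − 141.6)/(135 − 28) = −0.3, so P = 150 − 0.3Q.
Supply slope = (148 − 83.8)/(135 − 28) = 0.6, so P = 67 + 0.6Q.
Competitive equilibrium: 150 − 0.3Q = 67 + 0.6Q → Q* = 92.2222, P* = 122.3333.
Marginal revenue: MR = 150 − 0.6Q. Set MR = MC: 150 − 0.6Q = 67 + 0.6Q → Q_m = 69.1667.
Price P_m = 150 − 0.3·69.1667 = 129.25; MC(Q_m) = 67 + 0.6·69.1667 = 108.5.
Competitive Q* = 92.2222, so ΔQ = 23.0555; wedge = 129.25 − 108.5 = 20.75.
Welfare loss = ½ × 23.0555 × 20.75 = $239.20 thousand.

$239.20 thousand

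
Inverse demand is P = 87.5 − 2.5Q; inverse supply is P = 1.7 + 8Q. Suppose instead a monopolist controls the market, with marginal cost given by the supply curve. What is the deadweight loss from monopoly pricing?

Competitive equilibrium: 87.5 − 2.5Q = 1.7 + 8Q → Q* = 8.1714, P* = 67.0714.
Marginal revenue: MR = 87.5 − 5Q. Set MR = MC: 87.5 − 5Q = 1.7 + 8Q → Q_m = 6.6.
Price P_m = 87.5 − 2.5·6.6 = 71; MC(Q_m) = 1.7 + 8·6.6 = 54.5.
Competitive Q* = 8.1714, so ΔQ = 1.5714; wedge = 71 − 54.5 = 16.5.
The triangle = ½ × 1.5714 × 16.5 = 12.96.

12.96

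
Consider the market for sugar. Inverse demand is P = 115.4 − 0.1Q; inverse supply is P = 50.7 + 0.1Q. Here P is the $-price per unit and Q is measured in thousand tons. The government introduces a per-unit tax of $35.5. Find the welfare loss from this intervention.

$3150.625 thousand

Competitive equilibrium: 115.4 − 0.1Q = 50.7 + 0.1Q → Q* = 323.5, P* = 83.05.
With the tax, the buyer price exceeds the seller price by 35.5: (115.4 − 0.1Q) − (50.7 + 0.1Q) = 35.5 → Q' = 146.
ΔQ = 323.5 − 146 = 177.5; the wedge equals the tax, 35.5.
Deadweight loss = ½ × 177.5 × 35.5 = $3150.625 thousand.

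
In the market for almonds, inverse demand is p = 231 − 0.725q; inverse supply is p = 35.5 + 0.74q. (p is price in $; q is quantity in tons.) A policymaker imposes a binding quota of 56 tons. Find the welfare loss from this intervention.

$4393.57

Competitive equilibrium: 231 − 0.725q = 35.5 + 0.74q → q* = 133.4471, p* = 134.2509.
At q = 56: demand price = 231 − 0.725·56 = 190.4; supply price = 35.5 + 0.74·56 = 76.94.
Δq = 133.4471 − 56 = 77.4471; wedge = 190.4 − 76.94 = 113.46.
Deadweight loss = ½ × 77.4471 × 113.46 = $4393.57.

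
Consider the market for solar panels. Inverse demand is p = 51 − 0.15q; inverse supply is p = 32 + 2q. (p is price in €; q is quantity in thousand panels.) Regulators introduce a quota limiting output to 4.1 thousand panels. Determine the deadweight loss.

€24.12 thousand

Competitive equilibrium: 51 − 0.15q = 32 + 2q → q* = 8.8372, p* = 49.6744.
At q = 4.1: demand price = 51 − 0.15·4.1 = 50.385; supply price = 32 + 2·4.1 = 40.2.
Δq = 8.8372 − 4.1 = 4.7372; wedge = 50.385 − 40.2 = 10.185.
DWL = ½ × 4.7372 × 10.185 = €24.12 thousand.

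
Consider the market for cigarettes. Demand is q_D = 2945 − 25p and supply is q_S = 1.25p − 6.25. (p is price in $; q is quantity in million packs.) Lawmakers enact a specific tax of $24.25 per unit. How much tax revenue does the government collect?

$2556.35 million

In inverse form: demand p = 117.8 − 0.04q, supply p = 5 + 0.8q.
Competitive equilibrium: 117.8 − 0.04q = 5 + 0.8q → q* = 134.2857, p* = 112.4286.
With the tax, the buyer price exceeds the seller price by 24.25: (117.8 − 0.04q) − (5 + 0.8q) = 24.25 → q' = 105.4167.
Tax revenue = 24.25 × 105.4167 = $2556.35 million.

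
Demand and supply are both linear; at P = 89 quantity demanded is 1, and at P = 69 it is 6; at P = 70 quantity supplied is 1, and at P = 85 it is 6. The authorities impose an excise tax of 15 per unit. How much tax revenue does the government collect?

23.57

Demand slope = (69 − 89)/(6 − 1) = −4, so P = 93 − 4Q.
Supply slope = (85 − 70)/(6 − 1) = 3, so P = 67 + 3Q.
Competitive equilibrium: 93 − 4Q = 67 + 3Q → Q* = 3.7143, P* = 78.1429.
With the tax, the buyer price exceeds the seller price by 15: (93 − 4Q) − (67 + 3Q) = 15 → Q' = 1.5714.
Tax revenue = 15 × 1.5714 = 23.57.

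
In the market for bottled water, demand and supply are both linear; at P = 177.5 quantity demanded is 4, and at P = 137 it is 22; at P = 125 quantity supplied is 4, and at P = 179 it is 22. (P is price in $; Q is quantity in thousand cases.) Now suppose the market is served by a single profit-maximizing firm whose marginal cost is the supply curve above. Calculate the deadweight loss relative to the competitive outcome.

Demand slope = (137 − 177.5)/(22 − 4) = −2.25, so P = 186.5 − 2.25Q.
Supply slope = (179 − 125)/(22 − 4) = 3, so P = 113 + 3Q.
Competitive equilibrium: 186.5 − 2.25Q = 113 + 3Q → Q* = 14, P* = 155.
Marginal revenue: MR = 186.5 − 4.5Q. Set MR = MC: 186.5 − 4.5Q = 113 + 3Q → Q_m = 9.8.
Price P_m = 186.5 − 2.25·9.8 = 164.45; MC(Q_m) = 113 + 3·9.8 = 142.4.
Competitive Q* = 14, so ΔQ = 4.2; wedge = 164.45 − 142.4 = 22.05.
The triangle = ½ × 4.2 × 22.05 = $46.305 thousand.

$46.305 thousand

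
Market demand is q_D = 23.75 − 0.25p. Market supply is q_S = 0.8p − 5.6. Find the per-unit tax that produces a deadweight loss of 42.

In inverse form: demand p = 95 − 4q, supply p = 7 + 1.25q.
Competitive equilibrium: 95 − 4q = 7 + 1.25q → q* = 16.7619, p* = 27.9524.
A tax t gives Δq = t/5.25 and wedge t, so DWL = t²/10.5.
t²/10.5 = 42 → t² = 441 → t = 21.

21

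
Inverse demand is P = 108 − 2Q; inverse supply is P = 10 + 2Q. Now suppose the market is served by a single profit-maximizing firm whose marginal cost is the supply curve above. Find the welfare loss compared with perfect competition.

Competitive equilibrium: 108 − 2Q = 10 + 2Q → Q* = 24.5, P* = 59.
Marginal revenue: MR = 108 − 4Q. Set MR = MC: 108 − 4Q = 10 + 2Q → Q_m = 16.3333.
Price P_m = 108 − 2·16.3333 = 75.3334; MC(Q_m) = 10 + 2·16.3333 = 42.6666.
Competitive Q* = 24.5, so ΔQ = 8.1667; wedge = 75.3334 − 42.6666 = 32.6668.
Deadweight loss = ½ × 8.1667 × 32.6668 = 133.39.

133.39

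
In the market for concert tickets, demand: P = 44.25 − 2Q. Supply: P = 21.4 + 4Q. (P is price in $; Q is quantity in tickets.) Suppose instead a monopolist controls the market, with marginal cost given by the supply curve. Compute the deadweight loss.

Competitive equilibrium: 44.25 − 2Q = 21.4 + 4Q → Q* = 3.8083, P* = 36.6333.
Marginal revenue: MR = 44.25 − 4Q. Set MR = MC: 44.25 − 4Q = 21.4 + 4Q → Q_m = 2.8563.
Price P_m = 44.25 − 2·2.8563 = 38.5374; MC(Q_m) = 21.4 + 4·2.8563 = 32.8252.
Competitive Q* = 3.8083, so ΔQ = 0.952; wedge = 38.5374 − 32.8252 = 5.7122.
The triangle = ½ × 0.952 × 5.7122 = $2.72.

$2.72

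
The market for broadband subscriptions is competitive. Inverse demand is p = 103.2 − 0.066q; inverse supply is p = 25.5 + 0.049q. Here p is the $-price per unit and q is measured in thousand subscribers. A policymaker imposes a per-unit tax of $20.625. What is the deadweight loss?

Competitive equilibrium: 103.2 − 0.066q = 25.5 + 0.049q → q* = 675.65217, p* = 58.60696.
With the tax, the buyer price exceeds the seller price by 20.625: (103.2 − 0.066q) − (25.5 + 0.049q) = 20.625 → q' = 496.30435.
Δq = 675.65217 − 496.30435 = 179.34782; the wedge equals the tax, 20.625.
DWL = ½ × 179.34782 × 20.625 = $1849.52 thousand.

$1849.52 thousand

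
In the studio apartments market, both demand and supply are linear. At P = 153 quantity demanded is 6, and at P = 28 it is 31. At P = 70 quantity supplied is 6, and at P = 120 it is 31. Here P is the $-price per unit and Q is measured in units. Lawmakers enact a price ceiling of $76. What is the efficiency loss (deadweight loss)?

Demand slope = (28 − 153)/(31 − 6) = −5, so P = 183 − 5Q.
Supply slope = (120 − 70)/(31 − 6) = 2, so P = 58 + 2Q.
Competitive equilibrium: 183 − 5Q = 58 + 2Q → Q* = 17.8571, P* = 93.7143.
At the ceiling P = 76, quantity supplied = (76 − 58)/2 = 9.
Willingness to pay at Q' = 9: 183 − 5·9 = 138.
ΔQ = 17.8571 − 9 = 8.8571; wedge = 138 − 76 = 62.
Welfare loss = ½ × 8.8571 × 62 = $274.57.

$274.57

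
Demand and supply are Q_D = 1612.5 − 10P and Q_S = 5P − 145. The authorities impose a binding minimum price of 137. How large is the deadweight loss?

5900.42

In inverse form: demand P = 161.25 − 0.1Q, supply P = 29 + 0.2Q.
Competitive equilibrium: 161.25 − 0.1Q = 29 + 0.2Q → Q* = 440.8333, P* = 117.1667.
At the floor P = 137, quantity demanded = (161.25 − 137)/0.1 = 242.5.
Sellers' marginal cost at Q' = 242.5: 29 + 0.2·242.5 = 77.5.
ΔQ = 440.8333 − 242.5 = 198.3333; wedge = 137 − 77.5 = 59.5.
Welfare loss = ½ × 198.3333 × 59.5 = 5900.42.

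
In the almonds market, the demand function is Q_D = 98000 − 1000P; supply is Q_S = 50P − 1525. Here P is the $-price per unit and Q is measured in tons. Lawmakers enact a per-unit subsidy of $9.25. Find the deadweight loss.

In inverse form: demand P = 98 − 0.001Q, supply P = 30.5 + 0.02Q.
Competitive equilibrium: 98 − 0.001Q = 30.5 + 0.02Q → Q* = 3214.2857, P* = 94.7857.
The subsidy lowers effective supply by 9.25: P = 21.25 + 0.02Q.
New quantity: 98 − 0.001Q = 21.25 + 0.02Q → Q' = 3654.7619.
Overproduction ΔQ = 3654.7619 − 3214.2857 = 440.4762; wedge = subsidy = 9.25.
Deadweight loss = ½ × 440.4762 × 9.25 = $2037.20.

$2037.20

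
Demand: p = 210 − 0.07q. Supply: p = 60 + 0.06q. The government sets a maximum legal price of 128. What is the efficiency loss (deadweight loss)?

27.35

Competitive equilibrium: 210 − 0.07q = 60 + 0.06q → q* = 1153.8462, p* = 129.2308.
At the ceiling p = 128, quantity supplied = (128 − 60)/0.06 = 1133.3333.
Willingness to pay at q' = 1133.3333: 210 − 0.07·1133.3333 = 130.6667.
Δq = 1153.8462 − 1133.3333 = 20.5129; wedge = 130.6667 − 128 = 2.6667.
The triangle = ½ × 20.5129 × 2.6667 = 27.35.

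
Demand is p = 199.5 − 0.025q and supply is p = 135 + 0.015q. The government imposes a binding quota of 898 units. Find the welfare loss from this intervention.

10210.205

Competitive equilibrium: 199.5 − 0.025q = 135 + 0.015q → q* = 1612.5, p* = 159.1875.
At q = 898: demand price = 199.5 − 0.025·898 = 177.05; supply price = 135 + 0.015·898 = 148.47.
Δq = 1612.5 − 898 = 714.5; wedge = 177.05 − 148.47 = 28.58.
Deadweight loss = ½ × 714.5 × 28.58 = 10210.205.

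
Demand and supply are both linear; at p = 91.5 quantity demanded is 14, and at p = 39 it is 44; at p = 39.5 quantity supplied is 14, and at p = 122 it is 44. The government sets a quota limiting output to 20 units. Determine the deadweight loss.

69.44

Demand slope = (39 − 91.5)/(44 − 14) = −1.75, so p = 116 − 1.75q.
Supply slope = (122 − 39.5)/(44 − 14) = 2.75, so p = 1 + 2.75q.
Competitive equilibrium: 116 − 1.75q = 1 + 2.75q → q* = 25.55556, p* = 71.27778.
At q = 20: demand price = 116 − 1.75·20 = 81; supply price = 1 + 2.75·20 = 56.
Δq = 25.55556 − 20 = 5.55556; wedge = 81 − 56 = 25.
Welfare loss = ½ × 5.55556 × 25 = 69.44.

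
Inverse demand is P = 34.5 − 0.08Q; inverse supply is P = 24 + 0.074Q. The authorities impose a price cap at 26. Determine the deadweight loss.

130.42

Competitive equilibrium: 34.5 − 0.08Q = 24 + 0.074Q → Q* = 68.1818, P* = 29.0455.
At the ceiling P = 26, quantity supplied = (26 − 24)/0.074 = 27.027.
Willingness to pay at Q' = 27.027: 34.5 − 0.08·27.027 = 32.3378.
ΔQ = 68.1818 − 27.027 = 41.1548; wedge = 32.3378 − 26 = 6.3378.
DWL = ½ × 41.1548 × 6.3378 = 130.42.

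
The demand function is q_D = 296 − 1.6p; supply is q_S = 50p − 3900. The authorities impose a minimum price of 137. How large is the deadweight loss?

In inverse form: demand p = 185 − 0.625q, supply p = 78 + 0.02q.
Competitive equilibrium: 185 − 0.625q = 78 + 0.02q → q* = 165.8915, p* = 81.3178.
At the floor p = 137, quantity demanded = (185 − 137)/0.625 = 76.8.
Sellers' marginal cost at q' = 76.8: 78 + 0.02·76.8 = 79.536.
Δq = 165.8915 − 76.8 = 89.0915; wedge = 137 − 79.536 = 57.464.
Welfare loss = ½ × 89.0915 × 57.464 = 2559.78.

2559.78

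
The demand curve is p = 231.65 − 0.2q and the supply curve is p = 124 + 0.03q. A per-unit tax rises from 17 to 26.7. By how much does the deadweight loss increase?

921.50

Competitive equilibrium: 231.65 − 0.2q = 124 + 0.03q → q* = 468.0435, p* = 138.0413.
For a per-unit tax t: Δq = t/0.23, so DWL = ½·t·(t/0.23) = t²/0.46.
At t = 17: DWL = 628.261. At t = 26.7: DWL = 1549.761.
Increase = 1549.761 − 628.261 = 921.50.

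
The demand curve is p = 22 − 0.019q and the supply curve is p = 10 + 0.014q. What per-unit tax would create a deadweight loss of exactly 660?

Competitive equilibrium: 22 − 0.019q = 10 + 0.014q → q* = 363.6364, p* = 15.0909.
A tax t gives Δq = t/0.033 and wedge t, so DWL = t²/0.066.
t²/0.066 = 660 → t² = 43.56 → t = 6.6.

6.6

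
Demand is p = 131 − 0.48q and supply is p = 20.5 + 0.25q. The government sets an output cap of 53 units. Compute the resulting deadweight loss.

Competitive equilibrium: 131 − 0.48q = 20.5 + 0.25q → q* = 151.3699, p* = 58.3425.
At q = 53: demand price = 131 − 0.48·53 = 105.56; supply price = 20.5 + 0.25·53 = 33.75.
Δq = 151.3699 − 53 = 98.3699; wedge = 105.56 − 33.75 = 71.81.
DWL = ½ × 98.3699 × 71.81 = 3531.97.

3531.97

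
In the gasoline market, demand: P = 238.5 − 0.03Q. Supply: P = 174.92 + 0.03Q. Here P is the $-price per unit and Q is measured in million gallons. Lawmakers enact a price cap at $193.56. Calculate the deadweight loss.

$5764.08 million

Competitive equilibrium: 238.5 − 0.03Q = 174.92 + 0.03Q → Q* = 1059.6667, P* = 206.71.
At the ceiling P = 193.56, quantity supplied = (193.56 − 174.92)/0.03 = 621.3333.
Willingness to pay at Q' = 621.3333: 238.5 − 0.03·621.3333 = 219.86.
ΔQ = 1059.6667 − 621.3333 = 438.3334; wedge = 219.86 − 193.56 = 26.3.
The triangle = ½ × 438.3334 × 26.3 = $5764.08 million.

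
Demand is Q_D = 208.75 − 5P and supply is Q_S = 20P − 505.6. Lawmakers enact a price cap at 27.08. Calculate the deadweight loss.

111.60

In inverse form: demand P = 41.75 − 0.2Q, supply P = 25.28 + 0.05Q.
Competitive equilibrium: 41.75 − 0.2Q = 25.28 + 0.05Q → Q* = 65.88, P* = 28.574.
At the ceiling P = 27.08, quantity supplied = (27.08 − 25.28)/0.05 = 36.
Willingness to pay at Q' = 36: 41.75 − 0.2·36 = 34.55.
ΔQ = 65.88 − 36 = 29.88; wedge = 34.55 − 27.08 = 7.47.
Welfare loss = ½ × 29.88 × 7.47 = 111.60.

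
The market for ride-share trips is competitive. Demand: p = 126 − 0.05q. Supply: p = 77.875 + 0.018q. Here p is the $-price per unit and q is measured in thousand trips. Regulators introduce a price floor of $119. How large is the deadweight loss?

Competitive equilibrium: 126 − 0.05q = 77.875 + 0.018q → q* = 707.7206, p* = 90.614.
At the floor p = 119, quantity demanded = (126 − 119)/0.05 = 140.
Sellers' marginal cost at q' = 140: 77.875 + 0.018·140 = 80.395.
Δq = 707.7206 − 140 = 567.7206; wedge = 119 − 80.395 = 38.605.
Welfare loss = ½ × 567.7206 × 38.605 = $10958.43 thousand.

$10958.43 thousand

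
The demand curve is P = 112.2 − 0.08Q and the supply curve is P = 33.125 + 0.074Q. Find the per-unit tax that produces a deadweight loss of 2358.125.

Competitive equilibrium: 112.2 − 0.08Q = 33.125 + 0.074Q → Q* = 513.474, P* = 71.1221.
A tax t gives ΔQ = t/0.154 and wedge t, so DWL = t²/0.308.
t²/0.308 = 2358.125 → t² = 726.3025 → t = 26.95.

26.95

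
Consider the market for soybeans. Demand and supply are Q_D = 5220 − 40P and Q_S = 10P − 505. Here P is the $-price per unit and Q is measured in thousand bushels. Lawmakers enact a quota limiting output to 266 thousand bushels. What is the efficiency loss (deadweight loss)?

In inverse form: demand P = 130.5 − 0.025Q, supply P = 50.5 + 0.1Q.
Competitive equilibrium: 130.5 − 0.025Q = 50.5 + 0.1Q → Q* = 640, P* = 114.5.
At Q = 266: demand price = 130.5 − 0.025·266 = 123.85; supply price = 50.5 + 0.1·266 = 77.1.
ΔQ = 640 − 266 = 374; wedge = 123.85 − 77.1 = 46.75.
The triangle = ½ × 374 × 46.75 = $8742.25 thousand.

$8742.25 thousand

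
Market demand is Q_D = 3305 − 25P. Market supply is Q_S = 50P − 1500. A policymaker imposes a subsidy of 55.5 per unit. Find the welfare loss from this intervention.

In inverse form: demand P = 132.2 − 0.04Q, supply P = 30 + 0.02Q.
Competitive equilibrium: 132.2 − 0.04Q = 30 + 0.02Q → Q* = 1703.3333, P* = 64.0667.
The subsidy lowers effective supply by 55.5: P = 0.02Q − 25.5.
New quantity: 132.2 − 0.04Q = 0.02Q − 25.5 → Q' = 2628.3333.
Overproduction ΔQ = 2628.3333 − 1703.3333 = 925; wedge = subsidy = 55.5.
Welfare loss = ½ × 925 × 55.5 = 25668.75.

25668.75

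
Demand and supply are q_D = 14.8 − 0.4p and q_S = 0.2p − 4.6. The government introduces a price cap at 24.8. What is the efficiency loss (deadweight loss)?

8.51

In inverse form: demand p = 37 − 2.5q, supply p = 23 + 5q.
Competitive equilibrium: 37 − 2.5q = 23 + 5q → q* = 1.8667, p* = 32.3333.
At the ceiling p = 24.8, quantity supplied = (24.8 − 23)/5 = 0.36.
Willingness to pay at q' = 0.36: 37 − 2.5·0.36 = 36.1.
Δq = 1.8667 − 0.36 = 1.5067; wedge = 36.1 − 24.8 = 11.3.
Welfare loss = ½ × 1.5067 × 11.3 = 8.51.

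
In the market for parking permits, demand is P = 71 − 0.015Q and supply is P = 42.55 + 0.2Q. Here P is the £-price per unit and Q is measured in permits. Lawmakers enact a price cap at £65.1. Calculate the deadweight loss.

£41.19

Competitive equilibrium: 71 − 0.015Q = 42.55 + 0.2Q → Q* = 132.3256, P* = 69.0151.
At the ceiling P = 65.1, quantity supplied = (65.1 − 42.55)/0.2 = 112.75.
Willingness to pay at Q' = 112.75: 71 − 0.015·112.75 = 69.3088.
ΔQ = 132.3256 − 112.75 = 19.5756; wedge = 69.3088 − 65.1 = 4.2088.
Deadweight loss = ½ × 19.5756 × 4.2088 = £41.19.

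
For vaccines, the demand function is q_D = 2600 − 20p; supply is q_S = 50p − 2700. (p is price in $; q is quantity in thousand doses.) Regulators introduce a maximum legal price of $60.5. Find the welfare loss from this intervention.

$20254.02 thousand

In inverse form: demand p = 130 − 0.05q, supply p = 54 + 0.02q.
Competitive equilibrium: 130 − 0.05q = 54 + 0.02q → q* = 1085.7143, p* = 75.7143.
At the ceiling p = 60.5, quantity supplied = (60.5 − 54)/0.02 = 325.
Willingness to pay at q' = 325: 130 − 0.05·325 = 113.75.
Δq = 1085.7143 − 325 = 760.7143; wedge = 113.75 − 60.5 = 53.25.
Deadweight loss = ½ × 760.7143 × 53.25 = $20254.02 thousand.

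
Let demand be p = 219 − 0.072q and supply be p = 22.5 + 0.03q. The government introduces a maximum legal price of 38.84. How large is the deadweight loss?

Competitive equilibrium: 219 − 0.072q = 22.5 + 0.03q → q* = 1926.47059, p* = 80.29412.
At the ceiling p = 38.84, quantity supplied = (38.84 − 22.5)/0.03 = 544.66667.
Willingness to pay at q' = 544.66667: 219 − 0.072·544.66667 = 179.784.
Δq = 1926.47059 − 544.66667 = 1381.80392; wedge = 179.784 − 38.84 = 140.944.
DWL = ½ × 1381.80392 × 140.944 = 97378.49.

97378.49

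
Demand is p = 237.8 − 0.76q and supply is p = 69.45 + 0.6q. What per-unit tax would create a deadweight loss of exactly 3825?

Competitive equilibrium: 237.8 − 0.76q = 69.45 + 0.6q → q* = 123.7868, p* = 143.7221.
A tax t gives Δq = t/1.36 and wedge t, so DWL = t²/2.72.
t²/2.72 = 3825 → t² = 10404 → t = 102.

102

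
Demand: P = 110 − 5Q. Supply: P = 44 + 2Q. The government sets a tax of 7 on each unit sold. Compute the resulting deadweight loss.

3.50

Competitive equilibrium: 110 − 5Q = 44 + 2Q → Q* = 9.4286, P* = 62.8571.
With the tax, the buyer price exceeds the seller price by 7: (110 − 5Q) − (44 + 2Q) = 7 → Q' = 8.4286.
ΔQ = 9.4286 − 8.4286 = 1; the wedge equals the tax, 7.
Deadweight loss = ½ × 1 × 7 = 3.50.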